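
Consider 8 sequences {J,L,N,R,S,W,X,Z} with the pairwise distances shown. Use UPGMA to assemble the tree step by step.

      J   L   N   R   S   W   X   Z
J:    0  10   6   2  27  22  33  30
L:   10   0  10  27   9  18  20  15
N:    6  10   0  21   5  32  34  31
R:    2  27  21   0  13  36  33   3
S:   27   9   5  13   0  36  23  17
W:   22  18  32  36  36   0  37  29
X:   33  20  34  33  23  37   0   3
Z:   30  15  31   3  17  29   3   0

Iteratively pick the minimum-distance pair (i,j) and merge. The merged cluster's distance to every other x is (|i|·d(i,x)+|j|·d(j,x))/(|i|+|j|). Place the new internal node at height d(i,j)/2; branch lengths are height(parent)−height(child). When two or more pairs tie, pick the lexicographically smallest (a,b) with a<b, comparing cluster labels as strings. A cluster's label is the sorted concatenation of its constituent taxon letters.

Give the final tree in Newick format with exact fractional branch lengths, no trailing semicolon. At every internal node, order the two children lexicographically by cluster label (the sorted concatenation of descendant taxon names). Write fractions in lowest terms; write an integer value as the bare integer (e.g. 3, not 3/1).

((((J:1,R:1):23/3,(L:19/4,(N:5/2,S:5/2):9/4):47/12):197/60,(X:3/2,Z:3/2):209/20):61/20,W:15)

1. join J+R (d=2) ⇒ JR; edges |J|=1, |R|=1
  updated: d(JR,L)=37/2, d(JR,N)=27/2, d(JR,S)=20, d(JR,W)=29, d(JR,X)=33, d(JR,Z)=33/2
2. join X+Z (d=3) ⇒ XZ; edges |X|=3/2, |Z|=3/2
  updated: d(JR,XZ)=99/4, d(L,XZ)=35/2, d(N,XZ)=65/2, d(S,XZ)=20, d(W,XZ)=33
3. join N+S (d=5) ⇒ NS; edges |N|=5/2, |S|=5/2
  updated: d(JR,NS)=67/4, d(L,NS)=19/2, d(NS,W)=34, d(NS,XZ)=105/4
4. join L+NS (d=19/2) ⇒ LNS; edges |L|=19/4, |NS|=9/4
  updated: d(JR,LNS)=52/3, d(LNS,W)=86/3, d(LNS,XZ)=70/3
5. join JR+LNS (d=52/3) ⇒ JLNRS; edges |JR|=23/3, |LNS|=47/12
  updated: d(JLNRS,W)=144/5, d(JLNRS,XZ)=239/10
6. join JLNRS+XZ (d=239/10) ⇒ JLNRSXZ; edges |JLNRS|=197/60, |XZ|=209/20
  updated: d(JLNRSXZ,W)=30
7. join JLNRSXZ+W (d=30) ⇒ JLNRSWXZ; edges |JLNRSXZ|=61/20, |W|=15
final tree: ((((J:1,R:1):23/3,(L:19/4,(N:5/2,S:5/2):9/4):47/12):197/60,(X:3/2,Z:3/2):209/20):61/20,W:15)
total length: 1811/30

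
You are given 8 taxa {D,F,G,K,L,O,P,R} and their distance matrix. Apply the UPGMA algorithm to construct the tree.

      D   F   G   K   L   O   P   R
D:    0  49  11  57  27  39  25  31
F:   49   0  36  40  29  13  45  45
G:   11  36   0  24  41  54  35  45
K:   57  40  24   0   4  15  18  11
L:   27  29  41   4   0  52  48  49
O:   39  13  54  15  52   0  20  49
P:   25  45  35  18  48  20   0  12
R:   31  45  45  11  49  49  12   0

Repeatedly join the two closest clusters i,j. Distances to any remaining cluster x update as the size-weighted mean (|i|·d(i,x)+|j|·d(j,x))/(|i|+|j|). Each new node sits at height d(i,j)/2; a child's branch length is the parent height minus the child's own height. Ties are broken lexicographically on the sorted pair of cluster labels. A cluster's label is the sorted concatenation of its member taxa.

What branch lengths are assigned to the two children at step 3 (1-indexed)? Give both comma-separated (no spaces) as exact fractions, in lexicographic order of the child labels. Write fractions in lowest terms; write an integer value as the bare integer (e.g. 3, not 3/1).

step 1: merge (K,L) at d=4; branch lengths K→2, L→2; new cluster KL
  updated: d(D,KL)=42, d(F,KL)=69/2, d(G,KL)=65/2, d(KL,O)=67/2, d(KL,P)=33, d(KL,R)=30
step 2: merge (D,G) at d=11; branch lengths D→11/2, G→11/2; new cluster DG
  updated: d(DG,F)=85/2, d(DG,KL)=149/4, d(DG,O)=93/2, d(DG,P)=30, d(DG,R)=38
step 3: merge (P,R) at d=12; branch lengths P→6, R→6; new cluster PR
  updated: d(DG,PR)=34, d(F,PR)=45, d(KL,PR)=63/2, d(O,PR)=69/2
step 4: merge (F,O) at d=13; branch lengths F→13/2, O→13/2; new cluster FO
  updated: d(DG,FO)=89/2, d(FO,KL)=34, d(FO,PR)=159/4
step 5: merge (KL,PR) at d=63/2; branch lengths KL→55/4, PR→39/4; new cluster KLPR
  updated: d(DG,KLPR)=285/8, d(FO,KLPR)=295/8
step 6: merge (DG,KLPR) at d=285/8; branch lengths DG→197/16, KLPR→33/16; new cluster DGKLPR
  updated: d(DGKLPR,FO)=473/12
step 7: merge (DGKLPR,FO) at d=473/12; branch lengths DGKLPR→91/48, FO→317/24; new cluster DFGKLOPR
final tree: (((D:11/2,G:11/2):197/16,((K:2,L:2):55/4,(P:6,R:6):39/4):33/16):91/48,(F:13/2,O:13/2):317/24)
total length: 4463/48

6,6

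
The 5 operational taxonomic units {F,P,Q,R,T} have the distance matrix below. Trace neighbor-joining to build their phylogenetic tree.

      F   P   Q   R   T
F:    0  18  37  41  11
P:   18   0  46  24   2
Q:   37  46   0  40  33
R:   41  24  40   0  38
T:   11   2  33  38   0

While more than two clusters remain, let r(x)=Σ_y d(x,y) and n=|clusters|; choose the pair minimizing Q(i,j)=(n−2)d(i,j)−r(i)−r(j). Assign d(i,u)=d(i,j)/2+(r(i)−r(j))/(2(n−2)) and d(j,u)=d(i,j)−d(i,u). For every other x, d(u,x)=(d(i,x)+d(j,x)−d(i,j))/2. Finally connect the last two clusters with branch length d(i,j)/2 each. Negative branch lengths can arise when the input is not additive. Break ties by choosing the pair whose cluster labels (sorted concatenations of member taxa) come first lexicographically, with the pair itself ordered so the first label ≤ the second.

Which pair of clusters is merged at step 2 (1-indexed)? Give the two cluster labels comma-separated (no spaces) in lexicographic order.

F,QR

iteration 1: select Q,R (d=40, Q=-179); attach at lengths (133/6, 107/6); label the merged cluster QR
  updated: d(F,QR)=19, d(P,QR)=15, d(QR,T)=31/2
iteration 2: select F,QR (d=19, Q=-119/2); attach at lengths (73/8, 79/8); label the merged cluster FQR
  updated: d(FQR,P)=7, d(FQR,T)=15/4
iteration 3: select FQR,P (d=7, Q=-51/4); attach at lengths (35/8, 21/8); label the merged cluster FPQR
  updated: d(FPQR,T)=-5/8
iteration 4: select FPQR,T (d=-5/8); attach at lengths (-5/16, -5/16); label the merged cluster FPQRT
final tree: (((F:73/8,(Q:133/6,R:107/6):79/8):35/8,P:21/8):-5/16,T:-5/16)
total length: 523/8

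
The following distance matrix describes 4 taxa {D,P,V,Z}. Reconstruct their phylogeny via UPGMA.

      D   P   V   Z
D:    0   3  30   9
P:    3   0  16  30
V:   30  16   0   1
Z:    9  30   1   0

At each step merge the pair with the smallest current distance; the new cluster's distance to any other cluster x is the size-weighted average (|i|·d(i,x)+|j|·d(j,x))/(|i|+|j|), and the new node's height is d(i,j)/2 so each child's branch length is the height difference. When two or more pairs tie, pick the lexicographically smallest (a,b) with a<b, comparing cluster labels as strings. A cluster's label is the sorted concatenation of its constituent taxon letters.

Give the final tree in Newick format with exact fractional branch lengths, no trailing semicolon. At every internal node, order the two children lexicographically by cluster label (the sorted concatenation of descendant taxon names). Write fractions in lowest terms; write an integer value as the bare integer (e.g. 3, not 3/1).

step 1: merge (V,Z) at d=1; branch lengths V→1/2, Z→1/2; new cluster VZ
  updated: d(D,VZ)=39/2, d(P,VZ)=23
step 2: merge (D,P) at d=3; branch lengths D→3/2, P→3/2; new cluster DP
  updated: d(DP,VZ)=85/4
step 3: merge (DP,VZ) at d=85/4; branch lengths DP→73/8, VZ→81/8; new cluster DPVZ
final tree: ((D:3/2,P:3/2):73/8,(V:1/2,Z:1/2):81/8)
total length: 93/4

((D:3/2,P:3/2):73/8,(V:1/2,Z:1/2):81/8)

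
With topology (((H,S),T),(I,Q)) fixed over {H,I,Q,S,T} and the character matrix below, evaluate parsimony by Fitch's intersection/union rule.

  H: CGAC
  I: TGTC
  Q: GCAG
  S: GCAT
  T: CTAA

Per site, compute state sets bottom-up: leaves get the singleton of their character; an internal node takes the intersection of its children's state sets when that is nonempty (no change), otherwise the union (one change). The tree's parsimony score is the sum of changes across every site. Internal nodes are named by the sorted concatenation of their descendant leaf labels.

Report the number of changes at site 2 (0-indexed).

1

HS@0: {C} ∪ {G} = {C,G} (union, +1)
HST@0: {C,G} ∩ {C} = {C} (intersection, +0)
IQ@0: {T} ∪ {G} = {G,T} (union, +1)
HIQST@0: {C} ∪ {G,T} = {C,G,T} (union, +1)
HS@1: {G} ∪ {C} = {C,G} (union, +1)
HST@1: {C,G} ∪ {T} = {C,G,T} (union, +1)
IQ@1: {G} ∪ {C} = {C,G} (union, +1)
HIQST@1: {C,G,T} ∩ {C,G} = {C,G} (intersection, +0)
HS@2: {A} ∩ {A} = {A} (intersection, +0)
HST@2: {A} ∩ {A} = {A} (intersection, +0)
IQ@2: {T} ∪ {A} = {A,T} (union, +1)
HIQST@2: {A} ∩ {A,T} = {A} (intersection, +0)
HS@3: {C} ∪ {T} = {C,T} (union, +1)
HST@3: {C,T} ∪ {A} = {A,C,T} (union, +1)
IQ@3: {C} ∪ {G} = {C,G} (union, +1)
HIQST@3: {A,C,T} ∩ {C,G} = {C} (intersection, +0)
per-site changes: [3, 3, 1, 3]; total = 10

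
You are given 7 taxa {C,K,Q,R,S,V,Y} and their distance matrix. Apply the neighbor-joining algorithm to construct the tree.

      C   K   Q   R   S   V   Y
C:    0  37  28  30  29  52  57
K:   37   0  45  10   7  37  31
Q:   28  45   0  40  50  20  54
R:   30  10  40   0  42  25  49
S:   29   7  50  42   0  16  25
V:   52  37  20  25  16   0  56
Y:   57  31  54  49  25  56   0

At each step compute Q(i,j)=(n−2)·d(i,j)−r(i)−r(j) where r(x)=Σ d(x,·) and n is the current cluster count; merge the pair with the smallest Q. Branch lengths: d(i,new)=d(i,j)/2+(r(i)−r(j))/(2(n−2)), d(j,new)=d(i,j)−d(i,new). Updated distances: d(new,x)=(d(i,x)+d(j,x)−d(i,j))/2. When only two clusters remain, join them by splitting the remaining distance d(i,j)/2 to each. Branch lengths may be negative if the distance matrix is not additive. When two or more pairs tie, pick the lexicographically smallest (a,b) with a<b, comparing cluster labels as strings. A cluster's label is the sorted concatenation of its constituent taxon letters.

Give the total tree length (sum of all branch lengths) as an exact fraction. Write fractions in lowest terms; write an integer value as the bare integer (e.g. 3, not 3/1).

817/8

1. join Q+V (d=20, Q=-343) ⇒ QV; edges |Q|=131/10, |V|=69/10
  updated: d(C,QV)=30, d(K,QV)=31, d(QV,R)=45/2, d(QV,S)=23, d(QV,Y)=45
2. join S+Y (d=25, Q=-233) ⇒ SY; edges |S|=19/8, |Y|=181/8
  updated: d(C,SY)=61/2, d(K,SY)=13/2, d(QV,SY)=43/2, d(R,SY)=33
3. join K+SY (d=13/2, Q=-313/2) ⇒ KSY; edges |K|=25/12, |SY|=53/12
  updated: d(C,KSY)=61/2, d(KSY,QV)=23, d(KSY,R)=73/4
4. join C+QV (d=30, Q=-106) ⇒ CQV; edges |C|=75/4, |QV|=45/4
  updated: d(CQV,KSY)=47/4, d(CQV,R)=45/4
5. join CQV+KSY (d=47/4, Q=-165/4) ⇒ CKQSVY; edges |CQV|=19/8, |KSY|=75/8
  updated: d(CKQSVY,R)=71/8
6. join CKQSVY+R (d=71/8) ⇒ CKQRSVY; edges |CKQSVY|=71/16, |R|=71/16
final tree: (((C:75/4,(Q:131/10,V:69/10):45/4):19/8,(K:25/12,(S:19/8,Y:181/8):53/12):75/8):71/16,R:71/16)
total length: 817/8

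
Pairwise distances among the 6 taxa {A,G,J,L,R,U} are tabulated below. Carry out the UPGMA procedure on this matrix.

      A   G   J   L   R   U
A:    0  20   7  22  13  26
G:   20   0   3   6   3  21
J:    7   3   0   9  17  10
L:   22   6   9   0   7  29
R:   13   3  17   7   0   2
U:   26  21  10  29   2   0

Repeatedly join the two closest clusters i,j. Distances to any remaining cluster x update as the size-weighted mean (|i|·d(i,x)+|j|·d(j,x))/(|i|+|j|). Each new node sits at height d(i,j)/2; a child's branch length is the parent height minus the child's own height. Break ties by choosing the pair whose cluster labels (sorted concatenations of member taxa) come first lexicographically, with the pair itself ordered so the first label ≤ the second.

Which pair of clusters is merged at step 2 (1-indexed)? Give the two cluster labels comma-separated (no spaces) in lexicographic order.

G,J

1. join R+U (d=2) ⇒ RU; edges |R|=1, |U|=1
  updated: d(A,RU)=39/2, d(G,RU)=12, d(J,RU)=27/2, d(L,RU)=18
2. join G+J (d=3) ⇒ GJ; edges |G|=3/2, |J|=3/2
  updated: d(A,GJ)=27/2, d(GJ,L)=15/2, d(GJ,RU)=51/4
3. join GJ+L (d=15/2) ⇒ GJL; edges |GJ|=9/4, |L|=15/4
  updated: d(A,GJL)=49/3, d(GJL,RU)=29/2
4. join GJL+RU (d=29/2) ⇒ GJLRU; edges |GJL|=7/2, |RU|=25/4
  updated: d(A,GJLRU)=88/5
5. join A+GJLRU (d=88/5) ⇒ AGJLRU; edges |A|=44/5, |GJLRU|=31/20
final tree: (A:44/5,(((G:3/2,J:3/2):9/4,L:15/4):7/2,(R:1,U:1):25/4):31/20)
total length: 311/10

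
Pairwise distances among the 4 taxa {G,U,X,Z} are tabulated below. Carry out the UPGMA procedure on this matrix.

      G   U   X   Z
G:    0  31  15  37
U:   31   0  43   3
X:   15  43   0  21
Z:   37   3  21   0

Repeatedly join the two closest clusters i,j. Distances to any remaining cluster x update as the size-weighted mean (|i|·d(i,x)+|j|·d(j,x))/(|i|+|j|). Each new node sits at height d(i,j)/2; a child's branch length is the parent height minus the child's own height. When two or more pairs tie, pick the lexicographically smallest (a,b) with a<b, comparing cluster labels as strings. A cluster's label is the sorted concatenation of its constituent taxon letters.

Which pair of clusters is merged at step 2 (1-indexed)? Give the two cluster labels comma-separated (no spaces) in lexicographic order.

iteration 1: select U,Z (d=3); attach at lengths (3/2, 3/2); label the merged cluster UZ
  updated: d(G,UZ)=34, d(UZ,X)=32
iteration 2: select G,X (d=15); attach at lengths (15/2, 15/2); label the merged cluster GX
  updated: d(GX,UZ)=33
iteration 3: select GX,UZ (d=33); attach at lengths (9, 15); label the merged cluster GUXZ
final tree: ((G:15/2,X:15/2):9,(U:3/2,Z:3/2):15)
total length: 42

G,X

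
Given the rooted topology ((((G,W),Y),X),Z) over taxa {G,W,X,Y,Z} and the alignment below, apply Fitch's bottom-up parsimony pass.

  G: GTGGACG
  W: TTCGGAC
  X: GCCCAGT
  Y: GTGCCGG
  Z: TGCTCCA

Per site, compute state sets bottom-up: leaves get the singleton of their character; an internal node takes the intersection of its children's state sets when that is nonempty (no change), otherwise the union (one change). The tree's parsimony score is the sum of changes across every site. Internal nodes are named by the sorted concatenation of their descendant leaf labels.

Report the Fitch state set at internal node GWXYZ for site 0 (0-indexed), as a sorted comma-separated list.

site 0, node GW: G={G} ∪ W={T} → {G,T} (+1)
site 0, node GWY: GW={G,T} ∩ Y={G} → {G} (+0)
site 0, node GWXY: GWY={G} ∩ X={G} → {G} (+0)
site 0, node GWXYZ: GWXY={G} ∪ Z={T} → {G,T} (+1)
site 1, node GW: G={T} ∩ W={T} → {T} (+0)
site 1, node GWY: GW={T} ∩ Y={T} → {T} (+0)
site 1, node GWXY: GWY={T} ∪ X={C} → {C,T} (+1)
site 1, node GWXYZ: GWXY={C,T} ∪ Z={G} → {C,G,T} (+1)
site 2, node GW: G={G} ∪ W={C} → {C,G} (+1)
site 2, node GWY: GW={C,G} ∩ Y={G} → {G} (+0)
site 2, node GWXY: GWY={G} ∪ X={C} → {C,G} (+1)
site 2, node GWXYZ: GWXY={C,G} ∩ Z={C} → {C} (+0)
site 3, node GW: G={G} ∩ W={G} → {G} (+0)
site 3, node GWY: GW={G} ∪ Y={C} → {C,G} (+1)
site 3, node GWXY: GWY={C,G} ∩ X={C} → {C} (+0)
site 3, node GWXYZ: GWXY={C} ∪ Z={T} → {C,T} (+1)
site 4, node GW: G={A} ∪ W={G} → {A,G} (+1)
site 4, node GWY: GW={A,G} ∪ Y={C} → {A,C,G} (+1)
site 4, node GWXY: GWY={A,C,G} ∩ X={A} → {A} (+0)
site 4, node GWXYZ: GWXY={A} ∪ Z={C} → {A,C} (+1)
site 5, node GW: G={C} ∪ W={A} → {A,C} (+1)
site 5, node GWY: GW={A,C} ∪ Y={G} → {A,C,G} (+1)
site 5, node GWXY: GWY={A,C,G} ∩ X={G} → {G} (+0)
site 5, node GWXYZ: GWXY={G} ∪ Z={C} → {C,G} (+1)
site 6, node GW: G={G} ∪ W={C} → {C,G} (+1)
site 6, node GWY: GW={C,G} ∩ Y={G} → {G} (+0)
site 6, node GWXY: GWY={G} ∪ X={T} → {G,T} (+1)
site 6, node GWXYZ: GWXY={G,T} ∪ Z={A} → {A,G,T} (+1)
per-site changes: [2, 2, 2, 2, 3, 3, 3]; total = 17

G,T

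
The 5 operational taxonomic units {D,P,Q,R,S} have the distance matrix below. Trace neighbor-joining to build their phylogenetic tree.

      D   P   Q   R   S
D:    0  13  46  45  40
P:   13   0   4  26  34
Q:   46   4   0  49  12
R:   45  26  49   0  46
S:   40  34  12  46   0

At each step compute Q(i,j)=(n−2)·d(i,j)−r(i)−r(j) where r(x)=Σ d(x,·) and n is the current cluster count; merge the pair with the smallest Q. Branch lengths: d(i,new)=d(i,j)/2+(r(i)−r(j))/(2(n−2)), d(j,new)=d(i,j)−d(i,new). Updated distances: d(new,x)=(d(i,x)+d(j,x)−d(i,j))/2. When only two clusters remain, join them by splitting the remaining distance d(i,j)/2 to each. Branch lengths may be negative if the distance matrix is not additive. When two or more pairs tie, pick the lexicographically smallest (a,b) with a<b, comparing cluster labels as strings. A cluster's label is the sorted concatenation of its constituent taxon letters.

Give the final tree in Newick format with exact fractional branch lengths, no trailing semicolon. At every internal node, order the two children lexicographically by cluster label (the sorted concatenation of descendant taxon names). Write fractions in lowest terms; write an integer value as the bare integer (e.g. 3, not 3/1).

(((D:69/4,P:-17/4):3,(Q:5/2,S:19/2):31/2):13,R:13)

1. join Q+S (d=12, Q=-207) ⇒ QS; edges |Q|=5/2, |S|=19/2
  updated: d(D,QS)=37, d(P,QS)=13, d(QS,R)=83/2
2. join D+P (d=13, Q=-121) ⇒ DP; edges |D|=69/4, |P|=-17/4
  updated: d(DP,QS)=37/2, d(DP,R)=29
3. join DP+QS (d=37/2, Q=-89) ⇒ DPQS; edges |DP|=3, |QS|=31/2
  updated: d(DPQS,R)=26
4. join DPQS+R (d=26) ⇒ DPQRS; edges |DPQS|=13, |R|=13
final tree: (((D:69/4,P:-17/4):3,(Q:5/2,S:19/2):31/2):13,R:13)
total length: 139/2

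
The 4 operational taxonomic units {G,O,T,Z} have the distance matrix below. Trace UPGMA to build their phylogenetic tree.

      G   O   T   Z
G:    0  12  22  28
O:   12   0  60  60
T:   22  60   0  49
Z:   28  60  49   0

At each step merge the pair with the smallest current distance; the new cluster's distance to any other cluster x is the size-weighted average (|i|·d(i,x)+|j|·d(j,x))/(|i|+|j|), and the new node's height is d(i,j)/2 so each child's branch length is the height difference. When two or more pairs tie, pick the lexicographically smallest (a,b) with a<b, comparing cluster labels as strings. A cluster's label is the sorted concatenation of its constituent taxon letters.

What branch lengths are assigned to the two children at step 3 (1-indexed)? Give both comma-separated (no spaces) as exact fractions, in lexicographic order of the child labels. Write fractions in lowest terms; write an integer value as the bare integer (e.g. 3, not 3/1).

7/3,137/6

1. join G+O (d=12) ⇒ GO; edges |G|=6, |O|=6
  updated: d(GO,T)=41, d(GO,Z)=44
2. join GO+T (d=41) ⇒ GOT; edges |GO|=29/2, |T|=41/2
  updated: d(GOT,Z)=137/3
3. join GOT+Z (d=137/3) ⇒ GOTZ; edges |GOT|=7/3, |Z|=137/6
final tree: (((G:6,O:6):29/2,T:41/2):7/3,Z:137/6)
total length: 433/6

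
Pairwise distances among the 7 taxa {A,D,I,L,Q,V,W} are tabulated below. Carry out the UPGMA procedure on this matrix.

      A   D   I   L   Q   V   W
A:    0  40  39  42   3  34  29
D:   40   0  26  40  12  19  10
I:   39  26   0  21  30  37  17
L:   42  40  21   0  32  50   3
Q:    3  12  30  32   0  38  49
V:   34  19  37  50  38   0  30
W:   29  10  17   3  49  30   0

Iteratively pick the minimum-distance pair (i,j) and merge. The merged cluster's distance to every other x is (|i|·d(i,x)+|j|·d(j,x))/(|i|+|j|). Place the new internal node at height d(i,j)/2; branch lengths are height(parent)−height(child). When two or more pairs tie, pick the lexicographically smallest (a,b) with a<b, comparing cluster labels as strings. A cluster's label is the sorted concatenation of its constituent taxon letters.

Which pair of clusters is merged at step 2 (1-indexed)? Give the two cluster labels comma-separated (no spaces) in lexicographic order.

L,W

iteration 1: select A,Q (d=3); attach at lengths (3/2, 3/2); label the merged cluster AQ
  updated: d(AQ,D)=26, d(AQ,I)=69/2, d(AQ,L)=37, d(AQ,V)=36, d(AQ,W)=39
iteration 2: select L,W (d=3); attach at lengths (3/2, 3/2); label the merged cluster LW
  updated: d(AQ,LW)=38, d(D,LW)=25, d(I,LW)=19, d(LW,V)=40
iteration 3: select D,V (d=19); attach at lengths (19/2, 19/2); label the merged cluster DV
  updated: d(AQ,DV)=31, d(DV,I)=63/2, d(DV,LW)=65/2
iteration 4: select I,LW (d=19); attach at lengths (19/2, 8); label the merged cluster ILW
  updated: d(AQ,ILW)=221/6, d(DV,ILW)=193/6
iteration 5: select AQ,DV (d=31); attach at lengths (14, 6); label the merged cluster ADQV
  updated: d(ADQV,ILW)=69/2
iteration 6: select ADQV,ILW (d=69/2); attach at lengths (7/4, 31/4); label the merged cluster ADILQVW
final tree: (((A:3/2,Q:3/2):14,(D:19/2,V:19/2):6):7/4,(I:19/2,(L:3/2,W:3/2):8):31/4)
total length: 72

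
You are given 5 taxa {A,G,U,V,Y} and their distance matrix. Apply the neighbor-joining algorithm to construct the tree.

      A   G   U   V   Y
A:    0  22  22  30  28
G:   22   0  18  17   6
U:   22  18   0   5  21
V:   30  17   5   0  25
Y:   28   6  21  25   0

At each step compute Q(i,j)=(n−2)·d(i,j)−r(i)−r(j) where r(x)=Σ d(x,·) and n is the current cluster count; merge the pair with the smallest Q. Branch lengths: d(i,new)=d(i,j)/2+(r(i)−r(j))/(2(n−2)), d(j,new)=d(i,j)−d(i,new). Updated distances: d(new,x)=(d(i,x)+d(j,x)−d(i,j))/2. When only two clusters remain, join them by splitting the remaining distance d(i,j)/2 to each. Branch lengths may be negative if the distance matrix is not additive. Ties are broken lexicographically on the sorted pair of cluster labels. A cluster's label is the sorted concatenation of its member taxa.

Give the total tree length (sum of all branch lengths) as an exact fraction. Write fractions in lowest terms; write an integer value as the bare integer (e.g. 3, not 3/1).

329/8

step 1: merge (U,V) at d=5, Q=-128; branch lengths U→2/3, V→13/3; new cluster UV
  updated: d(A,UV)=47/2, d(G,UV)=15, d(UV,Y)=41/2
step 2: merge (A,UV) at d=47/2, Q=-171/2; branch lengths A→123/8, UV→65/8; new cluster AUV
  updated: d(AUV,G)=27/4, d(AUV,Y)=25/2
step 3: merge (AUV,G) at d=27/4, Q=-101/4; branch lengths AUV→53/8, G→1/8; new cluster AGUV
  updated: d(AGUV,Y)=47/8
step 4: merge (AGUV,Y) at d=47/8; branch lengths AGUV→47/16, Y→47/16; new cluster AGUVY
final tree: (((A:123/8,(U:2/3,V:13/3):65/8):53/8,G:1/8):47/16,Y:47/16)
total length: 329/8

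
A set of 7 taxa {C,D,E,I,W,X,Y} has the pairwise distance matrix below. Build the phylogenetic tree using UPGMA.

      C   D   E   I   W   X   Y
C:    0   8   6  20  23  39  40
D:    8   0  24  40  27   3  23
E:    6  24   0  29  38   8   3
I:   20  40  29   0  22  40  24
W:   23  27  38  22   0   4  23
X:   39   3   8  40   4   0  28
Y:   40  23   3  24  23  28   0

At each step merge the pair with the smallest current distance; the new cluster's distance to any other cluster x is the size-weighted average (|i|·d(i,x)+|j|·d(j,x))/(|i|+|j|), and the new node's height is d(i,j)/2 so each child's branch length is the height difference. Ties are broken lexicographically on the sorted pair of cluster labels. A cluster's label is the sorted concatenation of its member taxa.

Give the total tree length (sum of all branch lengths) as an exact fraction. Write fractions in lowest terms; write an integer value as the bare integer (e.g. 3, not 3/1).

step 1: merge (D,X) at d=3; branch lengths D→3/2, X→3/2; new cluster DX
  updated: d(C,DX)=47/2, d(DX,E)=16, d(DX,I)=40, d(DX,W)=31/2, d(DX,Y)=51/2
step 2: merge (E,Y) at d=3; branch lengths E→3/2, Y→3/2; new cluster EY
  updated: d(C,EY)=23, d(DX,EY)=83/4, d(EY,I)=53/2, d(EY,W)=61/2
step 3: merge (DX,W) at d=31/2; branch lengths DX→25/4, W→31/4; new cluster DWX
  updated: d(C,DWX)=70/3, d(DWX,EY)=24, d(DWX,I)=34
step 4: merge (C,I) at d=20; branch lengths C→10, I→10; new cluster CI
  updated: d(CI,DWX)=86/3, d(CI,EY)=99/4
step 5: merge (DWX,EY) at d=24; branch lengths DWX→17/4, EY→21/2; new cluster DEWXY
  updated: d(CI,DEWXY)=271/10
step 6: merge (CI,DEWXY) at d=271/10; branch lengths CI→71/20, DEWXY→31/20; new cluster CDEIWXY
final tree: ((C:10,I:10):71/20,(((D:3/2,X:3/2):25/4,W:31/4):17/4,(E:3/2,Y:3/2):21/2):31/20)
total length: 1197/20

1197/20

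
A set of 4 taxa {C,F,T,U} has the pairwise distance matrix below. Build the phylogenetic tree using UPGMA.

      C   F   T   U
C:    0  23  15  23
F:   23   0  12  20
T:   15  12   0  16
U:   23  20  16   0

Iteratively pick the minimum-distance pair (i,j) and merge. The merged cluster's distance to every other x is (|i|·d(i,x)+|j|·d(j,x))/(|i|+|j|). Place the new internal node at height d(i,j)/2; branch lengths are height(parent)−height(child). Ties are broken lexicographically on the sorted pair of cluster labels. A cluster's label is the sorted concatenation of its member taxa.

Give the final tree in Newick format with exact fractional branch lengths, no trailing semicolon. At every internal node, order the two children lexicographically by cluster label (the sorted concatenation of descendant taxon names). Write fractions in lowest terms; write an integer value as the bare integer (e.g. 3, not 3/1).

(C:61/6,((F:6,T:6):3,U:9):7/6)

1. join F+T (d=12) ⇒ FT; edges |F|=6, |T|=6
  updated: d(C,FT)=19, d(FT,U)=18
2. join FT+U (d=18) ⇒ FTU; edges |FT|=3, |U|=9
  updated: d(C,FTU)=61/3
3. join C+FTU (d=61/3) ⇒ CFTU; edges |C|=61/6, |FTU|=7/6
final tree: (C:61/6,((F:6,T:6):3,U:9):7/6)
total length: 106/3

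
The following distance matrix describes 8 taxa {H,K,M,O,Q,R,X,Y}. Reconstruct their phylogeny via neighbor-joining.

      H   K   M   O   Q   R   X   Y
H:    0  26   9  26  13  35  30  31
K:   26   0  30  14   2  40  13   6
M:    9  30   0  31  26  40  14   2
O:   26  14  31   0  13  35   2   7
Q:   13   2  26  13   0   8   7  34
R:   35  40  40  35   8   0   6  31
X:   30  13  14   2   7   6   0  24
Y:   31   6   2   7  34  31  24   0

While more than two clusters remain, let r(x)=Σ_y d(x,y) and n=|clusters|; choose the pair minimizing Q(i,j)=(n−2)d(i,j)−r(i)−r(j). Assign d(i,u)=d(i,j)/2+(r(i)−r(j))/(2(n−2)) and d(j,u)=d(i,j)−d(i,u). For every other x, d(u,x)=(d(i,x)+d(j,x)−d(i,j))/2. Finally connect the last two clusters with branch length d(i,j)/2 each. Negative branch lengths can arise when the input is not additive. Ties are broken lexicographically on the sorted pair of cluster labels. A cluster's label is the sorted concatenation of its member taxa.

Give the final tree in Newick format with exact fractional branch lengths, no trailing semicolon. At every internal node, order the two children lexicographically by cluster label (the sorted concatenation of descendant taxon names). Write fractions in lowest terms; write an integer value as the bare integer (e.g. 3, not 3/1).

((((H:333/32,(M:29/12,Y:-5/12):275/32):367/64,O:433/64):63/64,K:369/64):303/128,(Q:-127/48,(R:45/4,X:-21/4):343/48):303/128)

step 1: merge (M,Y) at d=2, Q=-275; branch lengths M→29/12, Y→-5/12; new cluster MY
  updated: d(H,MY)=19, d(K,MY)=17, d(MY,O)=18, d(MY,Q)=29, d(MY,R)=69/2, d(MY,X)=18
step 2: merge (R,X) at d=6, Q=-409/2; branch lengths R→45/4, X→-21/4; new cluster RX
  updated: d(H,RX)=59/2, d(K,RX)=47/2, d(MY,RX)=93/4, d(O,RX)=31/2, d(Q,RX)=9/2
step 3: merge (H,MY) at d=19, Q=-575/4; branch lengths H→333/32, MY→275/32; new cluster HMY
  updated: d(HMY,K)=12, d(HMY,O)=25/2, d(HMY,Q)=23/2, d(HMY,RX)=135/8
step 4: merge (Q,RX) at d=9/2, Q=-623/8; branch lengths Q→-127/48, RX→343/48; new cluster QRX
  updated: d(HMY,QRX)=191/16, d(K,QRX)=21/2, d(O,QRX)=12
step 5: merge (HMY,O) at d=25/2, Q=-799/16; branch lengths HMY→367/64, O→433/64; new cluster HMOY
  updated: d(HMOY,K)=27/4, d(HMOY,QRX)=183/32
step 6: merge (HMOY,K) at d=27/4, Q=-735/32; branch lengths HMOY→63/64, K→369/64; new cluster HKMOY
  updated: d(HKMOY,QRX)=303/64
step 7: merge (HKMOY,QRX) at d=303/64; branch lengths HKMOY→303/128, QRX→303/128; new cluster HKMOQRXY
final tree: ((((H:333/32,(M:29/12,Y:-5/12):275/32):367/64,O:433/64):63/64,K:369/64):303/128,(Q:-127/48,(R:45/4,X:-21/4):343/48):303/128)
total length: 3551/64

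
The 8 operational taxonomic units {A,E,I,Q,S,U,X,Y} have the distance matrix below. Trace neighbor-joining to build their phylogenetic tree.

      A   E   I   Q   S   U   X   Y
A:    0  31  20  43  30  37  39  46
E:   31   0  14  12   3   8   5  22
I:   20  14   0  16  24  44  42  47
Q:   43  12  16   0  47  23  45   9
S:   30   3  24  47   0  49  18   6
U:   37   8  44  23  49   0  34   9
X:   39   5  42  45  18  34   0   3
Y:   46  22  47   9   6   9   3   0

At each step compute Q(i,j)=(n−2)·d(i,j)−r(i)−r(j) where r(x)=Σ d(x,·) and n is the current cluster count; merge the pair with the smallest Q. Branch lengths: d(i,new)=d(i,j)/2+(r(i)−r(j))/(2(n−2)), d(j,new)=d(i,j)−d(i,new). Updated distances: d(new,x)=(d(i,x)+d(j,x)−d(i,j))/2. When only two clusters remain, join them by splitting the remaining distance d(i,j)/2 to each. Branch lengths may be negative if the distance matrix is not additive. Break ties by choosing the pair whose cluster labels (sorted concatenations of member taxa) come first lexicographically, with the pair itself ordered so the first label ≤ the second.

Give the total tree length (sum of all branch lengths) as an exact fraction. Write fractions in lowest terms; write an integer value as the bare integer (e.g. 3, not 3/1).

1. join A+I (d=20, Q=-333) ⇒ AI; edges |A|=53/4, |I|=27/4
  updated: d(AI,E)=25/2, d(AI,Q)=39/2, d(AI,S)=17, d(AI,U)=61/2, d(AI,X)=61/2, d(AI,Y)=73/2
2. join X+Y (d=3, Q=-206) ⇒ XY; edges |X|=13/2, |Y|=-7/2
  updated: d(AI,XY)=32, d(E,XY)=12, d(Q,XY)=51/2, d(S,XY)=21/2, d(U,XY)=20
3. join S+XY (d=21/2, Q=-369/2) ⇒ SXY; edges |S|=137/16, |XY|=31/16
  updated: d(AI,SXY)=77/4, d(E,SXY)=9/4, d(Q,SXY)=31, d(SXY,U)=117/4
4. join E+SXY (d=9/4, Q=-439/4) ⇒ ESXY; edges |E|=-161/24, |SXY|=215/24
  updated: d(AI,ESXY)=59/4, d(ESXY,Q)=163/8, d(ESXY,U)=35/2
5. join AI+Q (d=39/2, Q=-709/8) ⇒ AIQ; edges |AI|=327/32, |Q|=297/32
  updated: d(AIQ,ESXY)=125/16, d(AIQ,U)=17
6. join AIQ+ESXY (d=125/16, Q=-677/16) ⇒ AEIQSXY; edges |AIQ|=117/32, |ESXY|=133/32
  updated: d(AEIQSXY,U)=427/32
7. join AEIQSXY+U (d=427/32) ⇒ AEIQSUXY; edges |AEIQSXY|=427/64, |U|=427/64
final tree: ((((A:53/4,I:27/4):327/32,Q:297/32):117/32,(E:-161/24,(S:137/16,(X:13/2,Y:-7/2):31/16):215/24):133/32):427/64,U:427/64)
total length: 2445/32

2445/32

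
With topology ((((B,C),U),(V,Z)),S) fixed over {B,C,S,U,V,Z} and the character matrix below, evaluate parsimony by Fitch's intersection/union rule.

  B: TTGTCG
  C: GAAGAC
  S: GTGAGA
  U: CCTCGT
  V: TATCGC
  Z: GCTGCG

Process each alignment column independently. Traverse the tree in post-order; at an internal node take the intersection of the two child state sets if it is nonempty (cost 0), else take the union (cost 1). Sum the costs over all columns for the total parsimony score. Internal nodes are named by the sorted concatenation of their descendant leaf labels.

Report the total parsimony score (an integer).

21

BC@0: {T} ∪ {G} = {G,T} (union, +1)
BCU@0: {G,T} ∪ {C} = {C,G,T} (union, +1)
VZ@0: {T} ∪ {G} = {G,T} (union, +1)
BCUVZ@0: {C,G,T} ∩ {G,T} = {G,T} (intersection, +0)
BCSUVZ@0: {G,T} ∩ {G} = {G} (intersection, +0)
BC@1: {T} ∪ {A} = {A,T} (union, +1)
BCU@1: {A,T} ∪ {C} = {A,C,T} (union, +1)
VZ@1: {A} ∪ {C} = {A,C} (union, +1)
BCUVZ@1: {A,C,T} ∩ {A,C} = {A,C} (intersection, +0)
BCSUVZ@1: {A,C} ∪ {T} = {A,C,T} (union, +1)
BC@2: {G} ∪ {A} = {A,G} (union, +1)
BCU@2: {A,G} ∪ {T} = {A,G,T} (union, +1)
VZ@2: {T} ∩ {T} = {T} (intersection, +0)
BCUVZ@2: {A,G,T} ∩ {T} = {T} (intersection, +0)
BCSUVZ@2: {T} ∪ {G} = {G,T} (union, +1)
BC@3: {T} ∪ {G} = {G,T} (union, +1)
BCU@3: {G,T} ∪ {C} = {C,G,T} (union, +1)
VZ@3: {C} ∪ {G} = {C,G} (union, +1)
BCUVZ@3: {C,G,T} ∩ {C,G} = {C,G} (intersection, +0)
BCSUVZ@3: {C,G} ∪ {A} = {A,C,G} (union, +1)
BC@4: {C} ∪ {A} = {A,C} (union, +1)
BCU@4: {A,C} ∪ {G} = {A,C,G} (union, +1)
VZ@4: {G} ∪ {C} = {C,G} (union, +1)
BCUVZ@4: {A,C,G} ∩ {C,G} = {C,G} (intersection, +0)
BCSUVZ@4: {C,G} ∩ {G} = {G} (intersection, +0)
BC@5: {G} ∪ {C} = {C,G} (union, +1)
BCU@5: {C,G} ∪ {T} = {C,G,T} (union, +1)
VZ@5: {C} ∪ {G} = {C,G} (union, +1)
BCUVZ@5: {C,G,T} ∩ {C,G} = {C,G} (intersection, +0)
BCSUVZ@5: {C,G} ∪ {A} = {A,C,G} (union, +1)
per-site changes: [3, 4, 3, 4, 3, 4]; total = 21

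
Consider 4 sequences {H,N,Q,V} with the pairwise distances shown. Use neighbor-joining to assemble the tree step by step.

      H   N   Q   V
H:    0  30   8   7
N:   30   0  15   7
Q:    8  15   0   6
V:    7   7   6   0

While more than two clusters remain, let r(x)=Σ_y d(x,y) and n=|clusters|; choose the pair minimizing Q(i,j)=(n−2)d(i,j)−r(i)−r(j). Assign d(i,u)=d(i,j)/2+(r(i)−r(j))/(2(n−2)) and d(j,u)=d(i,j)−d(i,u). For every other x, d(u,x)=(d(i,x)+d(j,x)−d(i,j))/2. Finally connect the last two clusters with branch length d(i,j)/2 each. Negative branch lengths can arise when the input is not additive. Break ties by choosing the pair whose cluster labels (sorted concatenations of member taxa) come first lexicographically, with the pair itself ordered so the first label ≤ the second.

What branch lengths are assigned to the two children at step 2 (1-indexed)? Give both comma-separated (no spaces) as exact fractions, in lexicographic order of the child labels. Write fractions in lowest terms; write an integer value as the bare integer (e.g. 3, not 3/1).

7,23/2

step 1: merge (H,Q) at d=8, Q=-58; branch lengths H→8, Q→0; new cluster HQ
  updated: d(HQ,N)=37/2, d(HQ,V)=5/2
step 2: merge (HQ,N) at d=37/2, Q=-28; branch lengths HQ→7, N→23/2; new cluster HNQ
  updated: d(HNQ,V)=-9/2
step 3: merge (HNQ,V) at d=-9/2; branch lengths HNQ→-9/4, V→-9/4; new cluster HNQV
final tree: (((H:8,Q:0):7,N:23/2):-9/4,V:-9/4)
total length: 22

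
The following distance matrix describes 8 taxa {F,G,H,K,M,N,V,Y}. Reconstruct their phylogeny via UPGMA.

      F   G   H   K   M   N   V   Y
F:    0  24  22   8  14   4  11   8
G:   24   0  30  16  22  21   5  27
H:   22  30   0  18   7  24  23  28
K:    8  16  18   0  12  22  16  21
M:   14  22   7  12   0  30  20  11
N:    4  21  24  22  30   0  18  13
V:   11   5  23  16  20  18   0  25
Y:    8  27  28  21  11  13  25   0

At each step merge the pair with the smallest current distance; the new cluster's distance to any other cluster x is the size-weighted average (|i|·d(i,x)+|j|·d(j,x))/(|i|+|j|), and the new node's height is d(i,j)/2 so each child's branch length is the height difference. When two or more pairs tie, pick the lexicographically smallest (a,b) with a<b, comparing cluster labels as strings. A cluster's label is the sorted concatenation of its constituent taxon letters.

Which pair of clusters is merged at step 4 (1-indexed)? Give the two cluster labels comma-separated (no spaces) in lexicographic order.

1. join F+N (d=4) ⇒ FN; edges |F|=2, |N|=2
  updated: d(FN,G)=45/2, d(FN,H)=23, d(FN,K)=15, d(FN,M)=22, d(FN,V)=29/2, d(FN,Y)=21/2
2. join G+V (d=5) ⇒ GV; edges |G|=5/2, |V|=5/2
  updated: d(FN,GV)=37/2, d(GV,H)=53/2, d(GV,K)=16, d(GV,M)=21, d(GV,Y)=26
3. join H+M (d=7) ⇒ HM; edges |H|=7/2, |M|=7/2
  updated: d(FN,HM)=45/2, d(GV,HM)=95/4, d(HM,K)=15, d(HM,Y)=39/2
4. join FN+Y (d=21/2) ⇒ FNY; edges |FN|=13/4, |Y|=21/4
  updated: d(FNY,GV)=21, d(FNY,HM)=43/2, d(FNY,K)=17
5. join HM+K (d=15) ⇒ HKM; edges |HM|=4, |K|=15/2
  updated: d(FNY,HKM)=20, d(GV,HKM)=127/6
6. join FNY+HKM (d=20) ⇒ FHKMNY; edges |FNY|=19/4, |HKM|=5/2
  updated: d(FHKMNY,GV)=253/12
7. join FHKMNY+GV (d=253/12) ⇒ FGHKMNVY; edges |FHKMNY|=13/24, |GV|=193/24
final tree: ((((F:2,N:2):13/4,Y:21/4):19/4,((H:7/2,M:7/2):4,K:15/2):5/2):13/24,(G:5/2,V:5/2):193/24)
total length: 311/6

FN,Y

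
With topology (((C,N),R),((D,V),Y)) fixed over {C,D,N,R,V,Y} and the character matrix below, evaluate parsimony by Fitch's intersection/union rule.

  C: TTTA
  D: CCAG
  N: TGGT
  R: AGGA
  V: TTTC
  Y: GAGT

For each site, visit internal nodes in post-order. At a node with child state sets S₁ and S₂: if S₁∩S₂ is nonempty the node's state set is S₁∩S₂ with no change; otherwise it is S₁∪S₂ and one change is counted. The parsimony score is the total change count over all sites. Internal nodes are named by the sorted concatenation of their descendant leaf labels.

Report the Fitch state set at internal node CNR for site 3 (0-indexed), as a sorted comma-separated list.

A

site 0, node CN: C={T} ∩ N={T} → {T} (+0)
site 0, node CNR: CN={T} ∪ R={A} → {A,T} (+1)
site 0, node DV: D={C} ∪ V={T} → {C,T} (+1)
site 0, node DVY: DV={C,T} ∪ Y={G} → {C,G,T} (+1)
site 0, node CDNRVY: CNR={A,T} ∩ DVY={C,G,T} → {T} (+0)
site 1, node CN: C={T} ∪ N={G} → {G,T} (+1)
site 1, node CNR: CN={G,T} ∩ R={G} → {G} (+0)
site 1, node DV: D={C} ∪ V={T} → {C,T} (+1)
site 1, node DVY: DV={C,T} ∪ Y={A} → {A,C,T} (+1)
site 1, node CDNRVY: CNR={G} ∪ DVY={A,C,T} → {A,C,G,T} (+1)
site 2, node CN: C={T} ∪ N={G} → {G,T} (+1)
site 2, node CNR: CN={G,T} ∩ R={G} → {G} (+0)
site 2, node DV: D={A} ∪ V={T} → {A,T} (+1)
site 2, node DVY: DV={A,T} ∪ Y={G} → {A,G,T} (+1)
site 2, node CDNRVY: CNR={G} ∩ DVY={A,G,T} → {G} (+0)
site 3, node CN: C={A} ∪ N={T} → {A,T} (+1)
site 3, node CNR: CN={A,T} ∩ R={A} → {A} (+0)
site 3, node DV: D={G} ∪ V={C} → {C,G} (+1)
site 3, node DVY: DV={C,G} ∪ Y={T} → {C,G,T} (+1)
site 3, node CDNRVY: CNR={A} ∪ DVY={C,G,T} → {A,C,G,T} (+1)
per-site changes: [3, 4, 3, 4]; total = 14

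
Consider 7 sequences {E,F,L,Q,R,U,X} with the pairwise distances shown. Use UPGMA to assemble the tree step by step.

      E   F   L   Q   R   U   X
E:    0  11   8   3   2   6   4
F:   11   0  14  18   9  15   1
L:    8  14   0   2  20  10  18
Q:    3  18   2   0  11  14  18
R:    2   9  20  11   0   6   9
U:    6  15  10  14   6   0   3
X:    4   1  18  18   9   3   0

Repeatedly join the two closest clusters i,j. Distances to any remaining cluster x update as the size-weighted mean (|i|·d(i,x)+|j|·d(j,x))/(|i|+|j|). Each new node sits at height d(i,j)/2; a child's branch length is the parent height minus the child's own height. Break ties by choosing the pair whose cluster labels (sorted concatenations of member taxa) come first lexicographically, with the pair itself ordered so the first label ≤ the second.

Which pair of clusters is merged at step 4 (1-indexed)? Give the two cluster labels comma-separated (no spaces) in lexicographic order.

ER,U

1. join F+X (d=1) ⇒ FX; edges |F|=1/2, |X|=1/2
  updated: d(E,FX)=15/2, d(FX,L)=16, d(FX,Q)=18, d(FX,R)=9, d(FX,U)=9
2. join E+R (d=2) ⇒ ER; edges |E|=1, |R|=1
  updated: d(ER,FX)=33/4, d(ER,L)=14, d(ER,Q)=7, d(ER,U)=6
3. join L+Q (d=2) ⇒ LQ; edges |L|=1, |Q|=1
  updated: d(ER,LQ)=21/2, d(FX,LQ)=17, d(LQ,U)=12
4. join ER+U (d=6) ⇒ ERU; edges |ER|=2, |U|=3
  updated: d(ERU,FX)=17/2, d(ERU,LQ)=11
5. join ERU+FX (d=17/2) ⇒ EFRUX; edges |ERU|=5/4, |FX|=15/4
  updated: d(EFRUX,LQ)=67/5
6. join EFRUX+LQ (d=67/5) ⇒ EFLQRUX; edges |EFRUX|=49/20, |LQ|=57/10
final tree: ((((E:1,R:1):2,U:3):5/4,(F:1/2,X:1/2):15/4):49/20,(L:1,Q:1):57/10)
total length: 463/20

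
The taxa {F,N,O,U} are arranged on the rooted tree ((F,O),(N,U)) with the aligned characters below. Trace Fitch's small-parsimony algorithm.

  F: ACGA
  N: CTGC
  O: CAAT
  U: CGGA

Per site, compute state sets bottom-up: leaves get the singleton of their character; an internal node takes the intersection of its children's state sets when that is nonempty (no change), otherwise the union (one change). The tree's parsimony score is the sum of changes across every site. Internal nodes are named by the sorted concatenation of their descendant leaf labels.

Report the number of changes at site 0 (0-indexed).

site 0, node FO: F={A} ∪ O={C} → {A,C} (+1)
site 0, node NU: N={C} ∩ U={C} → {C} (+0)
site 0, node FNOU: FO={A,C} ∩ NU={C} → {C} (+0)
site 1, node FO: F={C} ∪ O={A} → {A,C} (+1)
site 1, node NU: N={T} ∪ U={G} → {G,T} (+1)
site 1, node FNOU: FO={A,C} ∪ NU={G,T} → {A,C,G,T} (+1)
site 2, node FO: F={G} ∪ O={A} → {A,G} (+1)
site 2, node NU: N={G} ∩ U={G} → {G} (+0)
site 2, node FNOU: FO={A,G} ∩ NU={G} → {G} (+0)
site 3, node FO: F={A} ∪ O={T} → {A,T} (+1)
site 3, node NU: N={C} ∪ U={A} → {A,C} (+1)
site 3, node FNOU: FO={A,T} ∩ NU={A,C} → {A} (+0)
per-site changes: [1, 3, 1, 2]; total = 7

1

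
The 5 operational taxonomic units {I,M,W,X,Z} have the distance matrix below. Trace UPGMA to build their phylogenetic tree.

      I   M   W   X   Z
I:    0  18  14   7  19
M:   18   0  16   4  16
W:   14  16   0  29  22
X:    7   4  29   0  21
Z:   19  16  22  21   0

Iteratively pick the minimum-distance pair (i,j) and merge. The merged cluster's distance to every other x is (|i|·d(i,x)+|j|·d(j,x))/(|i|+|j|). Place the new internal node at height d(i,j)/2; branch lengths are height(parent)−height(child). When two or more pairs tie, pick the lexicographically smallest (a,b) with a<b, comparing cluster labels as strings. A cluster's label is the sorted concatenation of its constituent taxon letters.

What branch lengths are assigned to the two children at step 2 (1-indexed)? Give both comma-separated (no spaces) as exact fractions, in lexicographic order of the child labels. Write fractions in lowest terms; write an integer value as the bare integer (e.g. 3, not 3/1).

25/4,17/4

1. join M+X (d=4) ⇒ MX; edges |M|=2, |X|=2
  updated: d(I,MX)=25/2, d(MX,W)=45/2, d(MX,Z)=37/2
2. join I+MX (d=25/2) ⇒ IMX; edges |I|=25/4, |MX|=17/4
  updated: d(IMX,W)=59/3, d(IMX,Z)=56/3
3. join IMX+Z (d=56/3) ⇒ IMXZ; edges |IMX|=37/12, |Z|=28/3
  updated: d(IMXZ,W)=81/4
4. join IMXZ+W (d=81/4) ⇒ IMWXZ; edges |IMXZ|=19/24, |W|=81/8
final tree: (((I:25/4,(M:2,X:2):17/4):37/12,Z:28/3):19/24,W:81/8)
total length: 227/6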